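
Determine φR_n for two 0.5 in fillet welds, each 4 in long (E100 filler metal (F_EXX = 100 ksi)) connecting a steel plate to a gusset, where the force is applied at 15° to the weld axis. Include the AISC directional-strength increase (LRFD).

φR_n ≈ 136 kip

t_e = 0.707 × 0.5 = 0.3535 in; A_we = 0.3535 × 8 = 2.828 in².
Directional factor: 1.0 + 0.5 sin^1.5(15°) = 1.066.
F_nw = 0.6 × 100 × 1.066 = 63.95 ksi.
φR_n = 0.75 × 63.95 × 2.828 = 135.6 kip.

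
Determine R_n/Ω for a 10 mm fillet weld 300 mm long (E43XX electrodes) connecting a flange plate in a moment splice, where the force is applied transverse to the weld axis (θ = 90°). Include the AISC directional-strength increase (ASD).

R_n/Ω ≈ 410 kN

E43XX → F_EXX = 430 MPa.
t_e = 0.707 × 10 = 7.07 mm; A_we = 7.07 × 300 = 2121 mm².
Directional factor: 1.0 + 0.5 sin^1.5(90°) = 1.5.
F_nw = 0.6 × 430 × 1.5 = 387 MPa.
R_n/Ω = (387 × 2121) / 2.0 × 10⁻³ = 410.4 kN.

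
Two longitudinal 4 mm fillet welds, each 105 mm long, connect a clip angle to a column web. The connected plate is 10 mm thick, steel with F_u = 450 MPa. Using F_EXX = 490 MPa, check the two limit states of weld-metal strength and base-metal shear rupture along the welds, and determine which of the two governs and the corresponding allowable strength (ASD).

R_n/Ω ≈ 87.3 kN (weld metal governs)

t_e = 0.707 × 4 = 2.828 mm; L = 210 mm.
Weld metal: R_n/Ω = (1/2.0) × 0.6 × 490 × 2.828 × 210 × 10⁻³ = 87.3 kN.
Base metal (shear rupture): R_n/Ω = (1/2.0) × 0.6 × 450 × 10 × 210 × 10⁻³ = 283.5 kN.
Governing: weld metal.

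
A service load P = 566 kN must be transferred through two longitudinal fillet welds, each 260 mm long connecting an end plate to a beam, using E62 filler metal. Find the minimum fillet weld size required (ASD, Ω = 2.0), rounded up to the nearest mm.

E62XX → F_EXX = 620 MPa.
Total weld length L = 520 mm.
Required throat t_e = P × Ω / (0.6 F_EXX × L) = 566 × 2.0 / (0.6 × 620 × 520 × 10⁻³) = 5.852 mm.
Required leg w = t_e / 0.707 = 8.277 mm → use 9 mm.

w = 9 mm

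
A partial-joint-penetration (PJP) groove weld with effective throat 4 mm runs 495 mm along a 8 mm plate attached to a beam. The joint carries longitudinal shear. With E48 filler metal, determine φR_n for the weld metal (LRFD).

φR_n ≈ 428 kN

E48XX → F_EXX = 480 MPa.
Effective throat (given) t_e = 4 mm.
A_we = 4 × 495 = 1980 mm².
F_nw = 0.6 F_EXX = 288 MPa.
φR_n = 0.75 × 288 × 1980 × 10⁻³ = 427.7 kN.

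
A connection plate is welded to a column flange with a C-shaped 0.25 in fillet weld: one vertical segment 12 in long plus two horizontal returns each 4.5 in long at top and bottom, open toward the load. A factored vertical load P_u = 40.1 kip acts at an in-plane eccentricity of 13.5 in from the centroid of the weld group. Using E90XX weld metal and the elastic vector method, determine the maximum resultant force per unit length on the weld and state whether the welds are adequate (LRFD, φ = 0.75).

f_max ≈ 8.53 kip/in; NOT adequate

E90XX → F_EXX = 90 ksi.
Total weld length L_w = 21 in. Treat welds as unit-width lines.
Centroid: x̄ = 2×4.5×2.25 / 21 = 0.9643 in from the vertical weld.
Polar moment about centroid: J = I_x + I_y = [12³/12 + 2×4.5×6²] + [12×0.9643² + 2(4.5³/12 + 4.5×1.286²)] = 509.2 in³.
Direct shear f_v = P/L_w = 40.1 / 21 = 1.91 kip/in (vertical).
Torsion M = P·e = 40.1 × 13.5 = 541.35 kip·in.
Critical point at (x, y) = (3.536, 6) from centroid. f_tx = M·y/J = 6.379 kip/in; f_ty = M·x/J = 3.759 kip/in.
Resultant f_max = √[f_tx² + (f_v + f_ty)²] = √[6.379² + (1.91 + 3.759)²] = 8.533 kip/in.
Capacity per unit length: φr_n = 0.75 × 0.6 × 90 × (0.707 × 0.25) = 7.158 kip/in.
8.533 > 7.158 → NOT adequate.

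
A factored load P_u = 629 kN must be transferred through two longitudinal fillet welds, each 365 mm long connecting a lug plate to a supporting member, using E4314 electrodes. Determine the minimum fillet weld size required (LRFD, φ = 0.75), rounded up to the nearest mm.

E43XX → F_EXX = 430 MPa.
Total weld length L = 730 mm.
Required throat t_e = P_u / (φ × 0.6 F_EXX × L) = 629 / (0.75 × 0.6 × 430 × 730 × 10⁻³) = 4.453 mm.
Required leg w = t_e / 0.707 = 6.298 mm → use 7 mm.

w = 7 mm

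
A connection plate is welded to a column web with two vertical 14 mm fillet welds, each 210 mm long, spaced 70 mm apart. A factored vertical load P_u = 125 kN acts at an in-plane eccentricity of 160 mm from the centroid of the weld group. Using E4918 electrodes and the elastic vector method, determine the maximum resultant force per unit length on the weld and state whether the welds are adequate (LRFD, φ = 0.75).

f_max ≈ 1200 N/mm; adequate

E49XX → F_EXX = 490 MPa.
Total weld length L_w = 420 mm. Treat welds as unit-width lines.
Polar moment about centroid: J = 2[d³/12 + d(b/2)²] = 2[210³/12 + 210×35²] = 2058000 mm³.
Direct shear f_v = P/L_w = 125×10³ / 420 = 297.6 N/mm (vertical).
Torsion M = P·e = 125×10³ × 160 = 20000000 N·mm.
Critical point at (x, y) = (35, 105) from centroid. f_tx = M·y/J = 1020 N/mm; f_ty = M·x/J = 340.1 N/mm.
Resultant f_max = √[f_tx² + (f_v + f_ty)²] = √[1020² + (297.6 + 340.1)²] = 1203 N/mm.
Capacity per unit length: φr_n = 0.75 × 0.6 × 490 × (0.707 × 14) = 2183 N/mm.
1203 ≤ 2183 → adequate.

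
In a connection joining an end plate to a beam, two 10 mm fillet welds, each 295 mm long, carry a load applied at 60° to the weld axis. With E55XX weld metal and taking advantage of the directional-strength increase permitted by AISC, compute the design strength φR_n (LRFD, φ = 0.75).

φR_n ≈ 1450 kN

E55XX → F_EXX = 550 MPa.
t_e = 0.707 × 10 = 7.07 mm; A_we = 7.07 × 590 = 4171 mm².
Directional factor: 1.0 + 0.5 sin^1.5(60°) = 1.403.
F_nw = 0.6 × 550 × 1.403 = 463 MPa.
φR_n = 0.75 × 463 × 4171 × 10⁻³ = 1448 kN.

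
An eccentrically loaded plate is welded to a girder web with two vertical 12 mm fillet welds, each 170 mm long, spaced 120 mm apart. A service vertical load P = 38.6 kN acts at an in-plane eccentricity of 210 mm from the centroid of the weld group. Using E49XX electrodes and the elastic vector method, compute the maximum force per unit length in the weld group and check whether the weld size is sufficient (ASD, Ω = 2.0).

f_max ≈ 487 N/mm; adequate

E49XX → F_EXX = 490 MPa.
Total weld length L_w = 340 mm. Treat welds as unit-width lines.
Polar moment about centroid: J = 2[d³/12 + d(b/2)²] = 2[170³/12 + 170×60²] = 2043000 mm³.
Direct shear f_v = P/L_w = 38.6×10³ / 340 = 113.5 N/mm (vertical).
Torsion M = P·e = 38.6×10³ × 210 = 8106000 N·mm.
Critical point at (x, y) = (60, 85) from centroid. f_tx = M·y/J = 337.3 N/mm; f_ty = M·x/J = 238.1 N/mm.
Resultant f_max = √[f_tx² + (f_v + f_ty)²] = √[337.3² + (113.5 + 238.1)²] = 487.2 N/mm.
Capacity per unit length: r_n/Ω = (1/2.0) × 0.6 × 490 × (0.707 × 12) = 1247 N/mm.
487.2 ≤ 1247 → adequate.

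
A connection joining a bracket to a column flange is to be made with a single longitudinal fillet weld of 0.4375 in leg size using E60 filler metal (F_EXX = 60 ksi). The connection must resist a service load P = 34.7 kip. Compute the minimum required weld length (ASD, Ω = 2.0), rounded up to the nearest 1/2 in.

Throat t_e = 0.707 × 0.4375 = 0.3093 in.
r_n/Ω = (0.6 × 60 × 0.3093) / 2.0 = 5.568 kip/in.
L_req = P / (r_n/Ω) = 34.7 / 5.568 = 6.232 in total.
Round up → use L = 6.5 in.

L = 6.5 in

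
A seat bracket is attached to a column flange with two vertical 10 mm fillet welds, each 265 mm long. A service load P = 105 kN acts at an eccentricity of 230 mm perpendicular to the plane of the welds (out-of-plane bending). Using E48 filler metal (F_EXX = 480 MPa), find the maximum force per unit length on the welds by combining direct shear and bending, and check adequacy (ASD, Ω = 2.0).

L_w = 2 × 265 = 530 mm; section modulus (unit throat) S = 2 × L²/6 = 23410 mm².
Direct shear f_v = P/L_w = 105×10³/530 = 198.1 N/mm.
Moment M = P × e = 105×10³ × 230 = 24150000 N·mm; bending f_b = M/S = 1032 N/mm.
f_max = √(f_v² + f_b²) = √(198.1² + 1032²) = 1051 N/mm.
r_n/Ω = (1/2.0) × 0.6 × 480 × (0.707 × 10) = 1018 N/mm → NOT adequate.

f_max ≈ 1050 N/mm; NOT adequate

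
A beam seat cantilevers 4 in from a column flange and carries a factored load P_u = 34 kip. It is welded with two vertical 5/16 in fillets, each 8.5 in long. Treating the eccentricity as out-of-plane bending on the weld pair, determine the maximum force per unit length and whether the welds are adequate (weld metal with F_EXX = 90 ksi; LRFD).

f_max ≈ 5.99 kip/in; adequate

L_w = 2 × 8.5 = 17 in; section modulus (unit throat) S = 2 × L²/6 = 24.08 in².
Direct shear f_v = P/L_w = 34/17 = 2 kip/in.
Moment M = P × e = 34 × 4 = 136 kip·in; bending f_b = M/S = 5.647 kip/in.
f_max = √(f_v² + f_b²) = √(2² + 5.647²) = 5.991 kip/in.
φr_n = 0.75 × 0.6 × 90 × (0.707 × 0.3125) = 8.948 kip/in → adequate.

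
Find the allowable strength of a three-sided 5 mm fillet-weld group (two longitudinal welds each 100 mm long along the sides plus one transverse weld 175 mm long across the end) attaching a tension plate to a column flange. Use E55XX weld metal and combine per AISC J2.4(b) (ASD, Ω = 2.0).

E55XX → F_EXX = 550 MPa.
t_e = 0.707 × 5 = 3.535 mm.
R_nwl = 0.6 × 550 × 3.535 × 200 × 10⁻³ = 233.3 kN (longitudinal, 2 welds).
R_nwt = 0.6 × 550 × 3.535 × 175 × 10⁻³ = 204.1 kN (transverse, base value).
(i) R_nwl + R_nwt = 437.5 kN; (ii) 0.85 R_nwl + 1.5 R_nwt = 504.5 kN.
R_n = max = 504.5 kN [governs: (ii)]; R_n/Ω = 252.3 kN.

R_n/Ω ≈ 252 kN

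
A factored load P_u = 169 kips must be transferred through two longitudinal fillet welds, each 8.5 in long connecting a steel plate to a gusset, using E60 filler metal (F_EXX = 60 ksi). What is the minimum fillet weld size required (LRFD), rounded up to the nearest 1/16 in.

w = 9/16 in

Total weld length L = 17 in.
Required throat t_e = P_u / (φ × 0.6 F_EXX × L) = 169 / (0.75 × 0.6 × 60 × 17) = 0.3682 in.
Required leg w = t_e / 0.707 = 0.5208 in → use 9/16 in.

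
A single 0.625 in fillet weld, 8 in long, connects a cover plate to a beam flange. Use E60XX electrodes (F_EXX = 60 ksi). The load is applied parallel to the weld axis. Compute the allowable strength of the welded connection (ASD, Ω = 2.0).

R_n/Ω ≈ 63.6 kips

Effective throat t_e = 0.707 × 0.625 = 0.4419 in.
Total length L = 8 in; A_we = 0.4419 × 8 = 3.535 in².
F_nw = 0.6 F_EXX = 0.6 × 60 = 36 ksi.
R_n = 36 × 3.535 = 127.3 kips; R_n/Ω = 127.3/2.0 = 63.63 kips.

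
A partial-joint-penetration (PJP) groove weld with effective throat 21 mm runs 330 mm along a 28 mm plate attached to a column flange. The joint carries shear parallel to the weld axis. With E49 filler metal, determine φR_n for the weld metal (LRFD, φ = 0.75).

E49XX → F_EXX = 490 MPa.
Effective throat (given) t_e = 21 mm.
A_we = 21 × 330 = 6930 mm².
F_nw = 0.6 F_EXX = 294 MPa.
φR_n = 0.75 × 294 × 6930 × 10⁻³ = 1528 kN.

φR_n ≈ 1530 kN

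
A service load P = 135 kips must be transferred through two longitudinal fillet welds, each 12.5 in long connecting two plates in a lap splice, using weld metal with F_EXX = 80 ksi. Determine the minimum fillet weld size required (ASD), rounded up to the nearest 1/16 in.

Total weld length L = 25 in.
Required throat t_e = P × Ω / (0.6 F_EXX × L) = 135 × 2.0 / (0.6 × 80 × 25) = 0.225 in.
Required leg w = t_e / 0.707 = 0.3182 in → use 3/8 in.

w = 3/8 in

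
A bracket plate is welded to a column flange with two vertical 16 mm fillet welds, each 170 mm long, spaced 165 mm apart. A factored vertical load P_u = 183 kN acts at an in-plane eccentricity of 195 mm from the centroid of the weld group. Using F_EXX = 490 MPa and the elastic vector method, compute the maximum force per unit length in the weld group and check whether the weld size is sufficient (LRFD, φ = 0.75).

Total weld length L_w = 340 mm. Treat welds as unit-width lines.
Polar moment about centroid: J = 2[d³/12 + d(b/2)²] = 2[170³/12 + 170×82.5²] = 3133000 mm³.
Direct shear f_v = P/L_w = 183×10³ / 340 = 538.2 N/mm (vertical).
Torsion M = P·e = 183×10³ × 195 = 35685000 N·mm.
Critical point at (x, y) = (82.5, 85) from centroid. f_tx = M·y/J = 968.2 N/mm; f_ty = M·x/J = 939.7 N/mm.
Resultant f_max = √[f_tx² + (f_v + f_ty)²] = √[968.2² + (538.2 + 939.7)²] = 1767 N/mm.
Capacity per unit length: φr_n = 0.75 × 0.6 × 490 × (0.707 × 16) = 2494 N/mm.
1767 ≤ 2494 → adequate.

f_max ≈ 1770 N/mm; adequate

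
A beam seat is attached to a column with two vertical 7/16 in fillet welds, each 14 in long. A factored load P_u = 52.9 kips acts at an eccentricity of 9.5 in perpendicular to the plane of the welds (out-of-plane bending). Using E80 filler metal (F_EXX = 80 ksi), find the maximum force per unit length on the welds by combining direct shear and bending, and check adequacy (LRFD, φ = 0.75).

f_max ≈ 7.92 kip/in; adequate

L_w = 2 × 14 = 28 in; section modulus (unit throat) S = 2 × L²/6 = 65.33 in².
Direct shear f_v = P/L_w = 52.9/28 = 1.889 kip/in.
Moment M = P × e = 52.9 × 9.5 = 502.55 kip·in; bending f_b = M/S = 7.692 kip/in.
f_max = √(f_v² + f_b²) = √(1.889² + 7.692²) = 7.921 kip/in.
φr_n = 0.75 × 0.6 × 80 × (0.707 × 0.4375) = 11.14 kip/in → adequate.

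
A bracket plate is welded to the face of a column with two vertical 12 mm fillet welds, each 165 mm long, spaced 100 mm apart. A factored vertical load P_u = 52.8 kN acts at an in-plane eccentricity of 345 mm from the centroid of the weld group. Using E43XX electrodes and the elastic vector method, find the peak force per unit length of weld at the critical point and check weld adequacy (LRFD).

E43XX → F_EXX = 430 MPa.
Total weld length L_w = 330 mm. Treat welds as unit-width lines.
Polar moment about centroid: J = 2[d³/12 + d(b/2)²] = 2[165³/12 + 165×50²] = 1574000 mm³.
Direct shear f_v = P/L_w = 52.8×10³ / 330 = 160 N/mm (vertical).
Torsion M = P·e = 52.8×10³ × 345 = 18216000 N·mm.
Critical point at (x, y) = (50, 82.5) from centroid. f_tx = M·y/J = 955 N/mm; f_ty = M·x/J = 578.8 N/mm.
Resultant f_max = √[f_tx² + (f_v + f_ty)²] = √[955² + (160 + 578.8)²] = 1207 N/mm.
Capacity per unit length: φr_n = 0.75 × 0.6 × 430 × (0.707 × 12) = 1642 N/mm.
1207 ≤ 1642 → adequate.

f_max ≈ 1210 N/mm; adequate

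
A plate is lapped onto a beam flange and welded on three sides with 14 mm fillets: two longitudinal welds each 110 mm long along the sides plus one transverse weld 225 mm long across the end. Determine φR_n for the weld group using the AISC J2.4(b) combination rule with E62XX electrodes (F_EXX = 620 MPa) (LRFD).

t_e = 0.707 × 14 = 9.898 mm.
R_nwl = 0.6 × 620 × 9.898 × 220 × 10⁻³ = 810.1 kN (longitudinal, 2 welds).
R_nwt = 0.6 × 620 × 9.898 × 225 × 10⁻³ = 828.5 kN (transverse, base value).
(i) R_nwl + R_nwt = 1639 kN; (ii) 0.85 R_nwl + 1.5 R_nwt = 1931 kN.
R_n = max = 1931 kN [governs: (ii)]; φR_n = 1448 kN.

φR_n ≈ 1450 kN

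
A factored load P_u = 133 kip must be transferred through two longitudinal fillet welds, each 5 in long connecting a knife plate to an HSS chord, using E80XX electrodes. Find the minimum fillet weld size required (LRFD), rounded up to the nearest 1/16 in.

w = 9/16 in

E80XX → F_EXX = 80 ksi.
Total weld length L = 10 in.
Required throat t_e = P_u / (φ × 0.6 F_EXX × L) = 133 / (0.75 × 0.6 × 80 × 10) = 0.3694 in.
Required leg w = t_e / 0.707 = 0.5226 in → use 9/16 in.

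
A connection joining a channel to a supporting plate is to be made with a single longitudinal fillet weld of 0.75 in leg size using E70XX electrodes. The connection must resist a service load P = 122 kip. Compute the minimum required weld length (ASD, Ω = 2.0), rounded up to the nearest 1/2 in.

L = 11 in

E70XX → F_EXX = 70 ksi.
Throat t_e = 0.707 × 0.75 = 0.5302 in.
r_n/Ω = (0.6 × 70 × 0.5302) / 2.0 = 11.14 kip/in.
L_req = P / (r_n/Ω) = 122 / 11.14 = 10.96 in total.
Round up → use L = 11 in.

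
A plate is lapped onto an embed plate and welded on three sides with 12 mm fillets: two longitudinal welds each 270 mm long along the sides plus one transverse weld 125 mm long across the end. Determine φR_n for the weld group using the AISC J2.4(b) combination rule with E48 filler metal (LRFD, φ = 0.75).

φR_n ≈ 1220 kN

E48XX → F_EXX = 480 MPa.
t_e = 0.707 × 12 = 8.484 mm.
R_nwl = 0.6 × 480 × 8.484 × 540 × 10⁻³ = 1319 kN (longitudinal, 2 welds).
R_nwt = 0.6 × 480 × 8.484 × 125 × 10⁻³ = 305.4 kN (transverse, base value).
(i) R_nwl + R_nwt = 1625 kN; (ii) 0.85 R_nwl + 1.5 R_nwt = 1580 kN.
R_n = max = 1625 kN [governs: (i)]; φR_n = 1219 kN.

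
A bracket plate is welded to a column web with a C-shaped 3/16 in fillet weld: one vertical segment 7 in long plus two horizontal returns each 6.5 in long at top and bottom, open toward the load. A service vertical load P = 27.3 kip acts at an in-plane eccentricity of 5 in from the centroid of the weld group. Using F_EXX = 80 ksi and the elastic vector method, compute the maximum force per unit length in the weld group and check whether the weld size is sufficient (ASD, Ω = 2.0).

Total weld length L_w = 20 in. Treat welds as unit-width lines.
Centroid: x̄ = 2×6.5×3.25 / 20 = 2.112 in from the vertical weld.
Polar moment about centroid: J = I_x + I_y = [7³/12 + 2×6.5×3.5²] + [7×2.112² + 2(6.5³/12 + 6.5×1.138²)] = 281.7 in³.
Direct shear f_v = P/L_w = 27.3 / 20 = 1.365 kip/in (vertical).
Torsion M = P·e = 27.3 × 5 = 136.5 kip·in.
Critical point at (x, y) = (4.388, 3.5) from centroid. f_tx = M·y/J = 1.696 kip/in; f_ty = M·x/J = 2.126 kip/in.
Resultant f_max = √[f_tx² + (f_v + f_ty)²] = √[1.696² + (1.365 + 2.126)²] = 3.881 kip/in.
Capacity per unit length: r_n/Ω = (1/2.0) × 0.6 × 80 × (0.707 × 0.1875) = 3.181 kip/in.
3.881 > 3.181 → NOT adequate.

f_max ≈ 3.88 kip/in; NOT adequate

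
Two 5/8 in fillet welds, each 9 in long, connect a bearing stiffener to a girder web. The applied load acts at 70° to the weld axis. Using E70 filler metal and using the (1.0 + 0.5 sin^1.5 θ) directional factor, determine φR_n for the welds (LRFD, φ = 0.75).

E70XX → F_EXX = 70 ksi.
t_e = 0.707 × 0.625 = 0.4419 in; A_we = 0.4419 × 18 = 7.954 in².
Directional factor: 1.0 + 0.5 sin^1.5(70°) = 1.455.
F_nw = 0.6 × 70 × 1.455 = 61.13 ksi.
φR_n = 0.75 × 61.13 × 7.954 = 364.7 kip.

φR_n ≈ 365 kip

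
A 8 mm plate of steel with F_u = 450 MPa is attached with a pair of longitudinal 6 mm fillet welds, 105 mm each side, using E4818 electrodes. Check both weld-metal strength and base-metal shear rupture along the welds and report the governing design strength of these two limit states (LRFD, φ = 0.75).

E48XX → F_EXX = 480 MPa.
t_e = 0.707 × 6 = 4.242 mm; L = 210 mm.
Weld metal: φR_n = 0.75 × 0.6 × 480 × 4.242 × 210 × 10⁻³ = 192.4 kN.
Base metal (shear rupture): φR_n = 0.75 × 0.6 × 450 × 8 × 210 × 10⁻³ = 340.2 kN.
Governing: weld metal.

φR_n ≈ 192 kN (weld metal governs)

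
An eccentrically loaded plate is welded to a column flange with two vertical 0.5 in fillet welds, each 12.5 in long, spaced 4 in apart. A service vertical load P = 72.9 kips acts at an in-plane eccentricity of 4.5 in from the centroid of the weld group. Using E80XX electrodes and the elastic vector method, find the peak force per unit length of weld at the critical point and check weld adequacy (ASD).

f_max ≈ 6.56 kip/in; adequate

E80XX → F_EXX = 80 ksi.
Total weld length L_w = 25 in. Treat welds as unit-width lines.
Polar moment about centroid: J = 2[d³/12 + d(b/2)²] = 2[12.5³/12 + 12.5×2²] = 425.5 in³.
Direct shear f_v = P/L_w = 72.9 / 25 = 2.916 kip/in (vertical).
Torsion M = P·e = 72.9 × 4.5 = 328.05 kip·in.
Critical point at (x, y) = (2, 6.25) from centroid. f_tx = M·y/J = 4.818 kip/in; f_ty = M·x/J = 1.542 kip/in.
Resultant f_max = √[f_tx² + (f_v + f_ty)²] = √[4.818² + (2.916 + 1.542)²] = 6.564 kip/in.
Capacity per unit length: r_n/Ω = (1/2.0) × 0.6 × 80 × (0.707 × 0.5) = 8.484 kip/in.
6.564 ≤ 8.484 → adequate.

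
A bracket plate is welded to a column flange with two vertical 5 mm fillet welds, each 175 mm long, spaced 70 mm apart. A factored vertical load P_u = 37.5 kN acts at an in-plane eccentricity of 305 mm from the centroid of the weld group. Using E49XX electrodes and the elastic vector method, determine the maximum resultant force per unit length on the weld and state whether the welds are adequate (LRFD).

E49XX → F_EXX = 490 MPa.
Total weld length L_w = 350 mm. Treat welds as unit-width lines.
Polar moment about centroid: J = 2[d³/12 + d(b/2)²] = 2[175³/12 + 175×35²] = 1322000 mm³.
Direct shear f_v = P/L_w = 37.5×10³ / 350 = 107.1 N/mm (vertical).
Torsion M = P·e = 37.5×10³ × 305 = 11438000 N·mm.
Critical point at (x, y) = (35, 87.5) from centroid. f_tx = M·y/J = 757 N/mm; f_ty = M·x/J = 302.8 N/mm.
Resultant f_max = √[f_tx² + (f_v + f_ty)²] = √[757² + (107.1 + 302.8)²] = 860.9 N/mm.
Capacity per unit length: φr_n = 0.75 × 0.6 × 490 × (0.707 × 5) = 779.5 N/mm.
860.9 > 779.5 → NOT adequate.

f_max ≈ 861 N/mm; NOT adequate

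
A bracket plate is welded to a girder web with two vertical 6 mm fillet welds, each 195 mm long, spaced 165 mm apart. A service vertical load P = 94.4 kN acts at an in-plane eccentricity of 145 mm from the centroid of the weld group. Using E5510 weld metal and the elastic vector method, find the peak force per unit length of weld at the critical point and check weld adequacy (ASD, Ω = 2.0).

E55XX → F_EXX = 550 MPa.
Total weld length L_w = 390 mm. Treat welds as unit-width lines.
Polar moment about centroid: J = 2[d³/12 + d(b/2)²] = 2[195³/12 + 195×82.5²] = 3890000 mm³.
Direct shear f_v = P/L_w = 94.4×10³ / 390 = 242.1 N/mm (vertical).
Torsion M = P·e = 94.4×10³ × 145 = 13688000 N·mm.
Critical point at (x, y) = (82.5, 97.5) from centroid. f_tx = M·y/J = 343.1 N/mm; f_ty = M·x/J = 290.3 N/mm.
Resultant f_max = √[f_tx² + (f_v + f_ty)²] = √[343.1² + (242.1 + 290.3)²] = 633.3 N/mm.
Capacity per unit length: r_n/Ω = (1/2.0) × 0.6 × 550 × (0.707 × 6) = 699.9 N/mm.
633.3 ≤ 699.9 → adequate.

f_max ≈ 633 N/mm; adequate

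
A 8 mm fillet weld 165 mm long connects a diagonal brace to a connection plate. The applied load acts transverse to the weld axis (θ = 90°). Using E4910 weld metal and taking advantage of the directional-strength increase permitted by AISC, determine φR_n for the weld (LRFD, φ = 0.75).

E49XX → F_EXX = 490 MPa.
t_e = 0.707 × 8 = 5.656 mm; A_we = 5.656 × 165 = 933.2 mm².
Directional factor: 1.0 + 0.5 sin^1.5(90°) = 1.5.
F_nw = 0.6 × 490 × 1.5 = 441 MPa.
φR_n = 0.75 × 441 × 933.2 × 10⁻³ = 308.7 kN.

φR_n ≈ 309 kN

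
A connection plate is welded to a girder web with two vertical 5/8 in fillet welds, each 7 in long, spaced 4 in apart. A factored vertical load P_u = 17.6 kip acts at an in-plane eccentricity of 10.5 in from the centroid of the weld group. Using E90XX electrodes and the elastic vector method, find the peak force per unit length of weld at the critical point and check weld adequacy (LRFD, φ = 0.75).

f_max ≈ 7.29 kip/in; adequate

E90XX → F_EXX = 90 ksi.
Total weld length L_w = 14 in. Treat welds as unit-width lines.
Polar moment about centroid: J = 2[d³/12 + d(b/2)²] = 2[7³/12 + 7×2²] = 113.2 in³.
Direct shear f_v = P/L_w = 17.6 / 14 = 1.257 kip/in (vertical).
Torsion M = P·e = 17.6 × 10.5 = 184.8 kip·in.
Critical point at (x, y) = (2, 3.5) from centroid. f_tx = M·y/J = 5.715 kip/in; f_ty = M·x/J = 3.266 kip/in.
Resultant f_max = √[f_tx² + (f_v + f_ty)²] = √[5.715² + (1.257 + 3.266)²] = 7.289 kip/in.
Capacity per unit length: φr_n = 0.75 × 0.6 × 90 × (0.707 × 0.625) = 17.9 kip/in.
7.289 ≤ 17.9 → adequate.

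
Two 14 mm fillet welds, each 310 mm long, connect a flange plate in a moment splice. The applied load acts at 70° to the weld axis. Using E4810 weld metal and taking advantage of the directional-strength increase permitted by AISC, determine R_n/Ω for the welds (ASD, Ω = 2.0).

E48XX → F_EXX = 480 MPa.
t_e = 0.707 × 14 = 9.898 mm; A_we = 9.898 × 620 = 6137 mm².
Directional factor: 1.0 + 0.5 sin^1.5(70°) = 1.455.
F_nw = 0.6 × 480 × 1.455 = 419.2 MPa.
R_n/Ω = (419.2 × 6137) / 2.0 × 10⁻³ = 1286 kN.

R_n/Ω ≈ 1290 kN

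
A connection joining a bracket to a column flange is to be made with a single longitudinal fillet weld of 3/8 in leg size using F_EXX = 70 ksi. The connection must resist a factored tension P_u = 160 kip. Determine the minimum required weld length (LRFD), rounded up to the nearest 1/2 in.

Throat t_e = 0.707 × 0.375 = 0.2651 in.
φr_n = 0.75 × 0.6 × 70 × 0.2651 = 8.351 kip/in.
L_req = P_u / φr_n = 160 / 8.351 = 19.16 in total.
Round up → use L = 19.5 in.

L = 19.5 in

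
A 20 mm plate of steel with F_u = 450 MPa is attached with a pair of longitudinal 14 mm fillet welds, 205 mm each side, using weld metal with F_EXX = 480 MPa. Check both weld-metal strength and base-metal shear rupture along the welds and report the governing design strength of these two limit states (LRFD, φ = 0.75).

t_e = 0.707 × 14 = 9.898 mm; L = 410 mm.
Weld metal: φR_n = 0.75 × 0.6 × 480 × 9.898 × 410 × 10⁻³ = 876.6 kN.
Base metal (shear rupture): φR_n = 0.75 × 0.6 × 450 × 20 × 410 × 10⁻³ = 1660 kN.
Governing: weld metal.

φR_n ≈ 877 kN (weld metal governs)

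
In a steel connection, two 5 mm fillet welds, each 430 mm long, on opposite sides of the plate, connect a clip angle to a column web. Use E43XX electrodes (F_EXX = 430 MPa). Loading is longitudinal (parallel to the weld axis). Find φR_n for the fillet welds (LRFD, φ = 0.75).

Effective throat t_e = 0.707 × 5 = 3.535 mm.
Total length L = 860 mm; A_we = 3.535 × 860 = 3040 mm².
F_nw = 0.6 F_EXX = 0.6 × 430 = 258 MPa.
φR_n = 0.75 × 258 × 3040 × 10⁻³ = 588.3 kN.

φR_n ≈ 588 kN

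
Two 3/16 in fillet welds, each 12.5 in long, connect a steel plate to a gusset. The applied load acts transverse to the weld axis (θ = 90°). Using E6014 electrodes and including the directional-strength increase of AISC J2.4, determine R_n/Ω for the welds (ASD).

E60XX → F_EXX = 60 ksi.
t_e = 0.707 × 0.1875 = 0.1326 in; A_we = 0.1326 × 25 = 3.314 in².
Directional factor: 1.0 + 0.5 sin^1.5(90°) = 1.5.
F_nw = 0.6 × 60 × 1.5 = 54 ksi.
R_n/Ω = (54 × 3.314) / 2.0 = 89.48 kip.

R_n/Ω ≈ 89.5 kip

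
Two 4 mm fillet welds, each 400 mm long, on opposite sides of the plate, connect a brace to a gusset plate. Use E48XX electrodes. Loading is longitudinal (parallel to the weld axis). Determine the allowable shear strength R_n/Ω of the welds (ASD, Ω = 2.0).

E48XX → F_EXX = 480 MPa.
Effective throat t_e = 0.707 × 4 = 2.828 mm.
Total length L = 800 mm; A_we = 2.828 × 800 = 2262 mm².
F_nw = 0.6 F_EXX = 0.6 × 480 = 288 MPa.
R_n = 288 × 2262 × 10⁻³ = 651.6 kN; R_n/Ω = 651.6/2.0 = 325.8 kN.

R_n/Ω ≈ 326 kN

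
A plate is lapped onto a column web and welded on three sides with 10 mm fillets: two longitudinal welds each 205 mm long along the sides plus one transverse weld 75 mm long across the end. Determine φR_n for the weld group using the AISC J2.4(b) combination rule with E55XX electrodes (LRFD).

φR_n ≈ 849 kN

E55XX → F_EXX = 550 MPa.
t_e = 0.707 × 10 = 7.07 mm.
R_nwl = 0.6 × 550 × 7.07 × 410 × 10⁻³ = 956.6 kN (longitudinal, 2 welds).
R_nwt = 0.6 × 550 × 7.07 × 75 × 10⁻³ = 175 kN (transverse, base value).
(i) R_nwl + R_nwt = 1132 kN; (ii) 0.85 R_nwl + 1.5 R_nwt = 1076 kN.
R_n = max = 1132 kN [governs: (i)]; φR_n = 848.7 kN.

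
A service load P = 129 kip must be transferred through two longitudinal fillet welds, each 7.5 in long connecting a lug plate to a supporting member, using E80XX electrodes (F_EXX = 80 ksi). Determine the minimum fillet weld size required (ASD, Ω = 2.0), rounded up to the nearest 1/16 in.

w = 9/16 in

Total weld length L = 15 in.
Required throat t_e = P × Ω / (0.6 F_EXX × L) = 129 × 2.0 / (0.6 × 80 × 15) = 0.3583 in.
Required leg w = t_e / 0.707 = 0.5068 in → use 9/16 in.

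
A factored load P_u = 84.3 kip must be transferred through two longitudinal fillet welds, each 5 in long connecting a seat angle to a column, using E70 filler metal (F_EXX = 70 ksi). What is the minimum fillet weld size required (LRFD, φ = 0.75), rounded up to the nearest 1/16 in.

Total weld length L = 10 in.
Required throat t_e = P_u / (φ × 0.6 F_EXX × L) = 84.3 / (0.75 × 0.6 × 70 × 10) = 0.2676 in.
Required leg w = t_e / 0.707 = 0.3785 in → use 7/16 in.

w = 7/16 in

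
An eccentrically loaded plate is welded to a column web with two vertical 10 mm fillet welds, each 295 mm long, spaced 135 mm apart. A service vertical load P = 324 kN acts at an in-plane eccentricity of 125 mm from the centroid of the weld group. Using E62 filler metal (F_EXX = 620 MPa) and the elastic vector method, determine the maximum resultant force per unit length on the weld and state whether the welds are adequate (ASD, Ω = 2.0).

f_max ≈ 1270 N/mm; adequate

Total weld length L_w = 590 mm. Treat welds as unit-width lines.
Polar moment about centroid: J = 2[d³/12 + d(b/2)²] = 2[295³/12 + 295×67.5²] = 6967000 mm³.
Direct shear f_v = P/L_w = 324×10³ / 590 = 549.2 N/mm (vertical).
Torsion M = P·e = 324×10³ × 125 = 40500000 N·mm.
Critical point at (x, y) = (67.5, 147.5) from centroid. f_tx = M·y/J = 857.4 N/mm; f_ty = M·x/J = 392.4 N/mm.
Resultant f_max = √[f_tx² + (f_v + f_ty)²] = √[857.4² + (549.2 + 392.4)²] = 1273 N/mm.
Capacity per unit length: r_n/Ω = (1/2.0) × 0.6 × 620 × (0.707 × 10) = 1315 N/mm.
1273 ≤ 1315 → adequate.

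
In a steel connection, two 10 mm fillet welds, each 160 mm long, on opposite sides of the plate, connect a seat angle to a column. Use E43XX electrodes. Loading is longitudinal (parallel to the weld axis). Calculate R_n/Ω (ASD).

E43XX → F_EXX = 430 MPa.
Effective throat t_e = 0.707 × 10 = 7.07 mm.
Total length L = 320 mm; A_we = 7.07 × 320 = 2262 mm².
F_nw = 0.6 F_EXX = 0.6 × 430 = 258 MPa.
R_n = 258 × 2262 × 10⁻³ = 583.7 kN; R_n/Ω = 583.7/2.0 = 291.8 kN.

R_n/Ω ≈ 292 kN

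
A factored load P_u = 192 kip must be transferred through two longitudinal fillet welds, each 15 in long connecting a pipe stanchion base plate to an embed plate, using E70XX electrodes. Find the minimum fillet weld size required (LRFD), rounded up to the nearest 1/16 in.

E70XX → F_EXX = 70 ksi.
Total weld length L = 30 in.
Required throat t_e = P_u / (φ × 0.6 F_EXX × L) = 192 / (0.75 × 0.6 × 70 × 30) = 0.2032 in.
Required leg w = t_e / 0.707 = 0.2874 in → use 5/16 in.

w = 5/16 in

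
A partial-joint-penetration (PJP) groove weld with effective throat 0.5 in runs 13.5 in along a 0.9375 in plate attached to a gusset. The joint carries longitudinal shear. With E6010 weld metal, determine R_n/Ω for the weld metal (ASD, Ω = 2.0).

R_n/Ω ≈ 122 kips

E60XX → F_EXX = 60 ksi.
Effective throat (given) t_e = 0.5 in.
A_we = 0.5 × 13.5 = 6.75 in².
F_nw = 0.6 F_EXX = 36 ksi.
R_n/Ω = (36 × 6.75) / 2.0 = 121.5 kips.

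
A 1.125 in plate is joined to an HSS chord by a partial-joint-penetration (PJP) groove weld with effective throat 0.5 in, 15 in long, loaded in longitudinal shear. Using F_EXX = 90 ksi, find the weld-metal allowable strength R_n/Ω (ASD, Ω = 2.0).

Effective throat (given) t_e = 0.5 in.
A_we = 0.5 × 15 = 7.5 in².
F_nw = 0.6 F_EXX = 54 ksi.
R_n/Ω = (54 × 7.5) / 2.0 = 202.5 kips.

R_n/Ω ≈ 202 kips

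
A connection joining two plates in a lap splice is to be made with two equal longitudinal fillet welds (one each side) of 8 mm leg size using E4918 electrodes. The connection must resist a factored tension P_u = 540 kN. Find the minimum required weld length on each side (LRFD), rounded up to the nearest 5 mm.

E49XX → F_EXX = 490 MPa.
Throat t_e = 0.707 × 8 = 5.656 mm.
φr_n = 0.75 × 0.6 × 490 × 5.656 × 10⁻³ = 1.247 kN/mm.
L_req = P_u / φr_n = 540 / 1.247 = 433 mm total.
Per side: 433 / 2 = 216.5 mm.
Round up → use L = 220 mm on each side.

L = 220 mm on each side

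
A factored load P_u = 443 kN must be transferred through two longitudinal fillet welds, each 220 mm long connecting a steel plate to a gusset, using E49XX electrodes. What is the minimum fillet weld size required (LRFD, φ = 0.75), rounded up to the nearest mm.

E49XX → F_EXX = 490 MPa.
Total weld length L = 440 mm.
Required throat t_e = P_u / (φ × 0.6 F_EXX × L) = 443 / (0.75 × 0.6 × 490 × 440 × 10⁻³) = 4.566 mm.
Required leg w = t_e / 0.707 = 6.458 mm → use 7 mm.

w = 7 mm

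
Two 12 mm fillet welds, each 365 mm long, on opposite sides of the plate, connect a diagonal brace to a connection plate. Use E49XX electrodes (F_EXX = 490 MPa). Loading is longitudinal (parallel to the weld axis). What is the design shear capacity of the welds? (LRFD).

φR_n ≈ 1370 kN

Effective throat t_e = 0.707 × 12 = 8.484 mm.
Total length L = 730 mm; A_we = 8.484 × 730 = 6193 mm².
F_nw = 0.6 F_EXX = 0.6 × 490 = 294 MPa.
φR_n = 0.75 × 294 × 6193 × 10⁻³ = 1366 kN.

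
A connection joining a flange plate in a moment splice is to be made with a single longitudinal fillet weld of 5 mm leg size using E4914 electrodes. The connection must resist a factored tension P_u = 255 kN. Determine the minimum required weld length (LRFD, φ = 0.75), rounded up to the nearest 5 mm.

L = 330 mm

E49XX → F_EXX = 490 MPa.
Throat t_e = 0.707 × 5 = 3.535 mm.
φr_n = 0.75 × 0.6 × 490 × 3.535 × 10⁻³ = 0.7795 kN/mm.
L_req = P_u / φr_n = 255 / 0.7795 = 327.1 mm total.
Round up → use L = 330 mm.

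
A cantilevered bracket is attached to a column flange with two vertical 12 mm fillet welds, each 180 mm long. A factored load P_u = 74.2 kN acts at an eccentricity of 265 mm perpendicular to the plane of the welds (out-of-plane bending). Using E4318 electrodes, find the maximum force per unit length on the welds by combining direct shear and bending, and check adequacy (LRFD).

f_max ≈ 1830 N/mm; NOT adequate

E43XX → F_EXX = 430 MPa.
L_w = 2 × 180 = 360 mm; section modulus (unit throat) S = 2 × L²/6 = 10800 mm².
Direct shear f_v = P/L_w = 74.2×10³/360 = 206.1 N/mm.
Moment M = P × e = 74.2×10³ × 265 = 19663000 N·mm; bending f_b = M/S = 1821 N/mm.
f_max = √(f_v² + f_b²) = √(206.1² + 1821²) = 1832 N/mm.
φr_n = 0.75 × 0.6 × 430 × (0.707 × 12) = 1642 N/mm → NOT adequate.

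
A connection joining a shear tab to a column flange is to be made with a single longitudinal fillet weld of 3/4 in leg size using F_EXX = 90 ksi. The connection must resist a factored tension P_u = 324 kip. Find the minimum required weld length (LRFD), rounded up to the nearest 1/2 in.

Throat t_e = 0.707 × 0.75 = 0.5302 in.
φr_n = 0.75 × 0.6 × 90 × 0.5302 = 21.48 kip/in.
L_req = P_u / φr_n = 324 / 21.48 = 15.09 in total.
Round up → use L = 15.5 in.

L = 15.5 in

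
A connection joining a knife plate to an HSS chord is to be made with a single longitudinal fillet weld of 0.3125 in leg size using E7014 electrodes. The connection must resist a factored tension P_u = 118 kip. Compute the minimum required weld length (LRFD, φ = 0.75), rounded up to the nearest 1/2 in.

L = 17 in

E70XX → F_EXX = 70 ksi.
Throat t_e = 0.707 × 0.3125 = 0.2209 in.
φr_n = 0.75 × 0.6 × 70 × 0.2209 = 6.96 kip/in.
L_req = P_u / φr_n = 118 / 6.96 = 16.96 in total.
Round up → use L = 17 in.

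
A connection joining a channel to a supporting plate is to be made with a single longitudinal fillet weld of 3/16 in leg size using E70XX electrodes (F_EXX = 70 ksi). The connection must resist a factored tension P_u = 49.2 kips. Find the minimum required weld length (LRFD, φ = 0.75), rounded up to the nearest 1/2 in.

L = 12 in

Throat t_e = 0.707 × 0.1875 = 0.1326 in.
φr_n = 0.75 × 0.6 × 70 × 0.1326 = 4.176 kips/in.
L_req = P_u / φr_n = 49.2 / 4.176 = 11.78 in total.
Round up → use L = 12 in.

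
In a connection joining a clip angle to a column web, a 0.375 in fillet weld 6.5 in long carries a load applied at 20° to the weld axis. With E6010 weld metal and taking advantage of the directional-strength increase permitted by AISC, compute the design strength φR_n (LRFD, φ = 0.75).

φR_n ≈ 51.2 kips

E60XX → F_EXX = 60 ksi.
t_e = 0.707 × 0.375 = 0.2651 in; A_we = 0.2651 × 6.5 = 1.723 in².
Directional factor: 1.0 + 0.5 sin^1.5(20°) = 1.1.
F_nw = 0.6 × 60 × 1.1 = 39.6 ksi.
φR_n = 0.75 × 39.6 × 1.723 = 51.18 kips.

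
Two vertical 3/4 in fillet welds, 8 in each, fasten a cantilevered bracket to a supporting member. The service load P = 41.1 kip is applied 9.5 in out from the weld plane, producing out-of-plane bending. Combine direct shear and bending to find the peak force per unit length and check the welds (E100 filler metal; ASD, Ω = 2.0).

E100XX → F_EXX = 100 ksi.
L_w = 2 × 8 = 16 in; section modulus (unit throat) S = 2 × L²/6 = 21.33 in².
Direct shear f_v = P/L_w = 41.1/16 = 2.569 kip/in.
Moment M = P × e = 41.1 × 9.5 = 390.45 kip·in; bending f_b = M/S = 18.3 kip/in.
f_max = √(f_v² + f_b²) = √(2.569² + 18.3²) = 18.48 kip/in.
r_n/Ω = (1/2.0) × 0.6 × 100 × (0.707 × 0.75) = 15.91 kip/in → NOT adequate.

f_max ≈ 18.5 kip/in; NOT adequate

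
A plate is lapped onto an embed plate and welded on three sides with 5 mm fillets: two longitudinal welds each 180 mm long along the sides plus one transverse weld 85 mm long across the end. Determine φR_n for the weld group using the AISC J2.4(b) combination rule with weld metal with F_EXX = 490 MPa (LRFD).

φR_n ≈ 347 kN

t_e = 0.707 × 5 = 3.535 mm.
R_nwl = 0.6 × 490 × 3.535 × 360 × 10⁻³ = 374.1 kN (longitudinal, 2 welds).
R_nwt = 0.6 × 490 × 3.535 × 85 × 10⁻³ = 88.34 kN (transverse, base value).
(i) R_nwl + R_nwt = 462.5 kN; (ii) 0.85 R_nwl + 1.5 R_nwt = 450.5 kN.
R_n = max = 462.5 kN [governs: (i)]; φR_n = 346.9 kN.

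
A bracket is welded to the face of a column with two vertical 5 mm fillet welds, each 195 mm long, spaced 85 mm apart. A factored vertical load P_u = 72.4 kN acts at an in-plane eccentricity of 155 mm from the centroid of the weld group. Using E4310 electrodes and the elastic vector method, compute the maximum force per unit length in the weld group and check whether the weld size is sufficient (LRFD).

E43XX → F_EXX = 430 MPa.
Total weld length L_w = 390 mm. Treat welds as unit-width lines.
Polar moment about centroid: J = 2[d³/12 + d(b/2)²] = 2[195³/12 + 195×42.5²] = 1940000 mm³.
Direct shear f_v = P/L_w = 72.4×10³ / 390 = 185.6 N/mm (vertical).
Torsion M = P·e = 72.4×10³ × 155 = 11222000 N·mm.
Critical point at (x, y) = (42.5, 97.5) from centroid. f_tx = M·y/J = 563.9 N/mm; f_ty = M·x/J = 245.8 N/mm.
Resultant f_max = √[f_tx² + (f_v + f_ty)²] = √[563.9² + (185.6 + 245.8)²] = 710 N/mm.
Capacity per unit length: φr_n = 0.75 × 0.6 × 430 × (0.707 × 5) = 684 N/mm.
710 > 684 → NOT adequate.

f_max ≈ 710 N/mm; NOT adequate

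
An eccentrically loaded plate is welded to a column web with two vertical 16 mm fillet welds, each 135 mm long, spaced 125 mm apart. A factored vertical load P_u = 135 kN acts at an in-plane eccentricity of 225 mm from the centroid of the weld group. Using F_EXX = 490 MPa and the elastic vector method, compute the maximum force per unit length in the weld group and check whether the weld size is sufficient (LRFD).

Total weld length L_w = 270 mm. Treat welds as unit-width lines.
Polar moment about centroid: J = 2[d³/12 + d(b/2)²] = 2[135³/12 + 135×62.5²] = 1465000 mm³.
Direct shear f_v = P/L_w = 135×10³ / 270 = 500 N/mm (vertical).
Torsion M = P·e = 135×10³ × 225 = 30375000 N·mm.
Critical point at (x, y) = (62.5, 67.5) from centroid. f_tx = M·y/J = 1400 N/mm; f_ty = M·x/J = 1296 N/mm.
Resultant f_max = √[f_tx² + (f_v + f_ty)²] = √[1400² + (500 + 1296)²] = 2277 N/mm.
Capacity per unit length: φr_n = 0.75 × 0.6 × 490 × (0.707 × 16) = 2494 N/mm.
2277 ≤ 2494 → adequate.

f_max ≈ 2280 N/mm; adequate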